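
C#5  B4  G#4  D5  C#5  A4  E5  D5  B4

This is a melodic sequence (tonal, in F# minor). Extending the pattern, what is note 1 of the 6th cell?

The unit is 3 notes. Position-1 pitches of the 3 shown cells: C#5, D5, E5.
Extending up a 2nd: F#5 → G#5 → A5.

A5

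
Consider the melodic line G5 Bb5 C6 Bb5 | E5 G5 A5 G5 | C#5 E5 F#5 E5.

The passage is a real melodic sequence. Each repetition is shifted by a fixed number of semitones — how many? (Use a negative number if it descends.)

-3

Unit = 4 notes; the statements start on G5, E5, C#5, moving down a 3rd each time.
G5→E5 is 76 − 79 = -3 semitones.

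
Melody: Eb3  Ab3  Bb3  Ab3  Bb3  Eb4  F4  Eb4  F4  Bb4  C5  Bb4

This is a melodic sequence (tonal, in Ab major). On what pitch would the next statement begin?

Taking 4-note groups, the heads are Eb3, Bb3, F4: the pattern moves up a 5th.
One more step up a 5th gives C5.

C5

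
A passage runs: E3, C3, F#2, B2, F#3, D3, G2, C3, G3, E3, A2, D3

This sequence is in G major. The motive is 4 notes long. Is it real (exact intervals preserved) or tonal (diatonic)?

tonal

Every note is diatonic to G major.
Cell 1 has -6 semitones from note 2 to 3, but cell 2 has -7 — the interval quality changes while the contour stays the same, which is the hallmark of a tonal sequence.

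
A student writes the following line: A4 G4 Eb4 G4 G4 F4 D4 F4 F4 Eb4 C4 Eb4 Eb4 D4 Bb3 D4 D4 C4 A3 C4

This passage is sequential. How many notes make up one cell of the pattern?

Try groups of 4 (5 cells in 20 notes):
A4 G4 Eb4 G4 | G4 F4 D4 F4 | F4 Eb4 C4 Eb4 | Eb4 D4 Bb3 D4 | D4 C4 A3 C4
That's a consistent down a 2nd shift per cell, and no other grouping gives one.

4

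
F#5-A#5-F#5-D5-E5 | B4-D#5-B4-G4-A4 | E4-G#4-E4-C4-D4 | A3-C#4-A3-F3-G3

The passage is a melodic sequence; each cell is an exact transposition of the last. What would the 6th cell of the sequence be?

G2 B2 G2 Eb2 F2

Unit = 5 notes; the statements start on F#5, B4, E4, A3, moving down a 5th each time.
Carrying on: D3 → G2.
So cell 6 is G2 B2 G2 Eb2 F2.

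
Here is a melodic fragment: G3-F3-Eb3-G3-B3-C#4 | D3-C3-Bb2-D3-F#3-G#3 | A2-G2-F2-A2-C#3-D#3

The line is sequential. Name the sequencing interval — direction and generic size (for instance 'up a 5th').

Unit = 6 notes; the statements start on G3, D3, A2, moving down a 4th each time.
From G3 to D3: down a 4th.

down a 4th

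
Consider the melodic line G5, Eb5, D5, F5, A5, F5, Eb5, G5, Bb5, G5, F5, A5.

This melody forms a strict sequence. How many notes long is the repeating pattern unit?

4

There are 12 notes; a 4-note unit gives 3 cells:
G5 Eb5 D5 F5 | A5 F5 Eb5 G5 | Bb5 G5 F5 A5
Each cell is the previous one up a 2nd — so the unit is 4 notes.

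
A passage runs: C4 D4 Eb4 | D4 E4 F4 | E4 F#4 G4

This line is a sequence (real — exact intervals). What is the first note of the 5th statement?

G#4

With a 3-note motive the entries are C4, D4, E4, each up a 2nd from the previous.
Continuing: F#4 → G#4. Statement 5 starts on G#4.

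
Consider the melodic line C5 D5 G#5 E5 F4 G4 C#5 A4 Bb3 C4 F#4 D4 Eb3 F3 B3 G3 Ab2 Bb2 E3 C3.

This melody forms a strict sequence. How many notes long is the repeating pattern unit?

4

There are 20 notes; a 4-note unit gives 5 cells:
C5 D5 G#5 E5 | F4 G4 C#5 A4 | Bb3 C4 F#4 D4 | Eb3 F3 B3 G3 | Ab2 Bb2 E3 C3
Every group is a transposition down a 5th of the one before; no shorter unit works.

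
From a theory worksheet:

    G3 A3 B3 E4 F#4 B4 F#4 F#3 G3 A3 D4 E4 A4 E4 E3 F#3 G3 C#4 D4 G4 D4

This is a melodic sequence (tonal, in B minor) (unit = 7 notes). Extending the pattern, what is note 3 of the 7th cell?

C#3

With 7-note cells, note 3 of each statement runs B3, A3, G3.
Each moves down a 2nd. Continuing: F#3 → E3 → D3 → C#3.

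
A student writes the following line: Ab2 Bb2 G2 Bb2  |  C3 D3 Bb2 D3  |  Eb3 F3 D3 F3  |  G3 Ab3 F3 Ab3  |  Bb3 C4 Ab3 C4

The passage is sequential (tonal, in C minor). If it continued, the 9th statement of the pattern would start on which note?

Unit = 4 notes; the statements start on Ab2, C3, Eb3, G3, Bb3, moving up a 3rd each time.
Continuing: D4 → F4 → Ab4 → C5. Statement 9 starts on C5.

C5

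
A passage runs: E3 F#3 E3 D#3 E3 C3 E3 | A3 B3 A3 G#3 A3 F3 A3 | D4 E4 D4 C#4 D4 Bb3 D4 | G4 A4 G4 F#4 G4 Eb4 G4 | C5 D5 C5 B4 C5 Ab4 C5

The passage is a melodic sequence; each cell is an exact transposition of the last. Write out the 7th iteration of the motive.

Unit = 7 notes; the statements start on E3, A3, D4, G4, C5, moving up a 4th each time.
Continuing the starts: F5 → Bb5.
From Bb5 the exact shape gives Bb5 C6 Bb5 A5 Bb5 Gb5 Bb5.

Bb5 C6 Bb5 A5 Bb5 Gb5 Bb5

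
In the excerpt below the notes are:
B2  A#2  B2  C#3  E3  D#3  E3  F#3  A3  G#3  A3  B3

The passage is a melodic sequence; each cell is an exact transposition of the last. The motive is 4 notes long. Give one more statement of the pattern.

D4 C#4 D4 E4

Unit = 4 notes; the statements start on B2, E3, A3, moving up a 4th each time.
Statement 4 starts on D4 and keeps the same exact contour: D4 C#4 D4 E4.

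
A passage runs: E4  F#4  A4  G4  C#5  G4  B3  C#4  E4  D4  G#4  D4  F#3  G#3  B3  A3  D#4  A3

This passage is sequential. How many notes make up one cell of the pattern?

6

There are 18 notes; a 6-note unit gives 3 cells:
E4 F#4 A4 G4 C#5 G4 | B3 C#4 E4 D4 G#4 D4 | F#3 G#3 B3 A3 D#4 A3
Every group is a transposition down a 4th of the one before; no shorter unit works.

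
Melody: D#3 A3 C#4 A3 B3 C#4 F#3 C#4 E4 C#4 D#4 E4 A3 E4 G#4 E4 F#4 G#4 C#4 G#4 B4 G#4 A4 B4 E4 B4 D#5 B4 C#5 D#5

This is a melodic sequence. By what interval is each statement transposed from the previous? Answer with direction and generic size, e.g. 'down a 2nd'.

Unit = 6 notes; the statements start on D#3, F#3, A3, C#4, E4, moving up a 3rd each time.
D#3 to F#3 is up a 3rd.

up a 3rd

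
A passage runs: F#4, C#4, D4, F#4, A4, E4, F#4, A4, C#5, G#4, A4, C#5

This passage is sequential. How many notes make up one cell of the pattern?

4

12 notes total. Splitting into 3 groups of 4:
F#4 C#4 D4 F#4 | A4 E4 F#4 A4 | C#5 G#4 A4 C#5
That's a consistent up a 3rd shift per cell, and no other grouping gives one.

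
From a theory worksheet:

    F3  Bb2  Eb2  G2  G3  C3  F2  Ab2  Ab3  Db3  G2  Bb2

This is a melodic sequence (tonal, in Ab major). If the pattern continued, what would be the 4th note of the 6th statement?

Eb3

The unit is 4 notes. Position-4 pitches of the 3 shown cells: G2, Ab2, Bb2.
Carrying that up a 2nd forward: C3 → Db3 → Eb3.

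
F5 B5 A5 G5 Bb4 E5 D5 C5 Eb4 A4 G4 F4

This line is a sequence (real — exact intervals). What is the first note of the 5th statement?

The 4-note cells begin on F5, Bb4, Eb4 — each down a 5th from the last.
Continuing: Ab3 → Db3. Statement 5 starts on Db3.

Db3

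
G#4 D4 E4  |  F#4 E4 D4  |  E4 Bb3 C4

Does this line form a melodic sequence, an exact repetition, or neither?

Note 2 of cell 2 is E4; if this were a sequence it would be C4. No unit length gives a consistent transposition pattern.

neither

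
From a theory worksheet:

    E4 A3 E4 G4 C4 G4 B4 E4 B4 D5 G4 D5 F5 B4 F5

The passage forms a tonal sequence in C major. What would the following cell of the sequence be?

A5 D5 A5

With a 3-note motive the entries are E4, G4, B4, D5, F5, each up a 3rd from the previous.
From A5 the diatonic shape gives A5 D5 A5.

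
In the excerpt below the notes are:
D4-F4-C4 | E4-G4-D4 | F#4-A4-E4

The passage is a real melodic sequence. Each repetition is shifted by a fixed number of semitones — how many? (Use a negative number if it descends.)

With a 3-note motive the entries are D4, E4, F#4, each up a 2nd from the previous.
D4 to E4 spans +2 semitones.

2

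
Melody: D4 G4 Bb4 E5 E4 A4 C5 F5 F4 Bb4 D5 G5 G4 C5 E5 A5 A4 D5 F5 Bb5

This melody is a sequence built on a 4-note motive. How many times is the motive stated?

5

20 notes in groups of 4 gives 20/4 = 5 statements.
Starts: D4, E4, F4, G4, A4 — each up a 2nd.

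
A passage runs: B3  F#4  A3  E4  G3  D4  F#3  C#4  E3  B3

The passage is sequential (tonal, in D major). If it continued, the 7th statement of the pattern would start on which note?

Unit = 2 notes; the statements start on B3, A3, G3, F#3, E3, moving down a 2nd each time.
Continuing: D3 → C#3. Statement 7 starts on C#3.

C#3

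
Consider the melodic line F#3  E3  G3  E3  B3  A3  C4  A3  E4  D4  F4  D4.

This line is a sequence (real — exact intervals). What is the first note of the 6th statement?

Taking 4-note groups, the heads are F#3, B3, E4: the pattern moves up a 4th.
Continuing: A4 → D5 → G5. Statement 6 starts on G5.

G5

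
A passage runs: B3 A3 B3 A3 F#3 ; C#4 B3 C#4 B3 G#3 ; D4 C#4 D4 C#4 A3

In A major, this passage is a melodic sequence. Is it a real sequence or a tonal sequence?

Every note is diatonic to A major.
Cell 1 has -2 semitones from note 1 to 2, but cell 3 has -1 — the interval quality changes while the contour stays the same, which is the hallmark of a tonal sequence.

tonal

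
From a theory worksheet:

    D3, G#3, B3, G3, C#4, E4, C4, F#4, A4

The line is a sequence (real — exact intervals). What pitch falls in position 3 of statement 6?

C6

With 3-note cells, note 3 of each statement runs B3, E4, A4.
Extending up a 4th: D5 → G5 → C6.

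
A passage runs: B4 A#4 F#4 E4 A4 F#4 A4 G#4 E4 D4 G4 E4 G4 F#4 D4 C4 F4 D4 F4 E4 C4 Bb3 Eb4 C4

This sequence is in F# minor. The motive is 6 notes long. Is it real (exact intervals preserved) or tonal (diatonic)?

Each cell has the same semitone pattern (-1, -4, -2, 5, -3) — intervals are preserved exactly.
And A#4 lies outside F# minor, so the sequence is real rather than tonal.

real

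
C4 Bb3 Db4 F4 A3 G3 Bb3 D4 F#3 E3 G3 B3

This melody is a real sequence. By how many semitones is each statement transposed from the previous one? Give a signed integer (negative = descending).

-3

The 4-note cells begin on C4, A3, F#3 — each down a 3rd from the last.
Counting half-steps from C4 to A3: -3.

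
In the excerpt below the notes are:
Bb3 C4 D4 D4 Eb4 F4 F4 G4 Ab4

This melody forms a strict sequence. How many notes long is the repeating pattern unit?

3

There are 9 notes; a 3-note unit gives 3 cells:
Bb3 C4 D4 | D4 Eb4 F4 | F4 G4 Ab4
That's a consistent up a 3rd shift per cell, and no other grouping gives one.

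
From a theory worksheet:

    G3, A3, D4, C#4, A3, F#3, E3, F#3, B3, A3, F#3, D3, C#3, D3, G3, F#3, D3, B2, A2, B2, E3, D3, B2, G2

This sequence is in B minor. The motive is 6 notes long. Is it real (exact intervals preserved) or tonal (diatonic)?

Every note is diatonic to B minor.
Cell 1 has -1 semitones from note 3 to 4, but cell 2 has -2 — the interval quality changes while the contour stays the same, which is the hallmark of a tonal sequence.

tonal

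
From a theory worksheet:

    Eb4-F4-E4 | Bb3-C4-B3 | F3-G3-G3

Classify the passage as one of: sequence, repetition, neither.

neither

Note 3 of cell 3 is G3; if this were a sequence it would be F#3. No unit length gives a consistent transposition pattern.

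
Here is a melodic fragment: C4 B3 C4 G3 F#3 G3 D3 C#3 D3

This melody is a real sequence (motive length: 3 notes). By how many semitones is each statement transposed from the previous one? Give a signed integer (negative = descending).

-5

With a 3-note motive the entries are C4, G3, D3, each down a 4th from the previous.
C4→G3 is 55 − 60 = -5 semitones.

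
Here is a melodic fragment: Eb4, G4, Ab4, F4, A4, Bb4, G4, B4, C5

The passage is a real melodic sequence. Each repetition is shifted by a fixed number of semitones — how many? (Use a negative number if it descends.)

The 3-note cells begin on Eb4, F4, G4 — each up a 2nd from the last.
Counting half-steps from Eb4 to F4: 2.

2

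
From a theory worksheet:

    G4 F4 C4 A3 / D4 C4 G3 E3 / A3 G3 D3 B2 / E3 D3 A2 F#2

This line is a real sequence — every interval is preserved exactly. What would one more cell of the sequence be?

B2 A2 E2 C#2

Unit = 4 notes; the statements start on G4, D4, A3, E3, moving down a 4th each time.
So cell 5 is B2 A2 E2 C#2.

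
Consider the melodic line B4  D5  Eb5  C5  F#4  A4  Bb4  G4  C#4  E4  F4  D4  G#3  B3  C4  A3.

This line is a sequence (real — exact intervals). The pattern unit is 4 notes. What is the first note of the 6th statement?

A#2

The 4-note cells begin on B4, F#4, C#4, G#3 — each down a 4th from the last.
Continuing: D#3 → A#2. Statement 6 starts on A#2.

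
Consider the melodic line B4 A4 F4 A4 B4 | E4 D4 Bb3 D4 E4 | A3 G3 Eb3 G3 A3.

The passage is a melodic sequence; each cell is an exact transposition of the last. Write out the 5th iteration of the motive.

G2 F2 Db2 F2 G2

With a 5-note motive the entries are B4, E4, A3, each down a 5th from the previous.
Continuing the starts: D3 → G2.
Statement 5 starts on G2 and keeps the same exact contour: G2 F2 Db2 F2 G2.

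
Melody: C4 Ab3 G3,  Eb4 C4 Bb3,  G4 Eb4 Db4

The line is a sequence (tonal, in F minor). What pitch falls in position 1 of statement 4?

Bb4

The unit is 3 notes. Position-1 pitches of the 3 shown cells: C4, Eb4, G4.
From G4, up a 3rd gives Bb4.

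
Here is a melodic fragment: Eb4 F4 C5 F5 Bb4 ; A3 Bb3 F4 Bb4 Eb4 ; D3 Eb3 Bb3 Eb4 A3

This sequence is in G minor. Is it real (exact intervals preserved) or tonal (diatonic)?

Every note is diatonic to G minor.
Cell 1 has +2 semitones from note 1 to 2, but cell 2 has +1 — the interval quality changes while the contour stays the same, which is the hallmark of a tonal sequence.

tonal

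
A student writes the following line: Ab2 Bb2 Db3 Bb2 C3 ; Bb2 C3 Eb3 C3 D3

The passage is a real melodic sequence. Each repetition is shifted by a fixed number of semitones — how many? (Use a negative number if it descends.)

The 5-note cells begin on Ab2, Bb2 — each up a 2nd from the last.
Counting half-steps from Ab2 to Bb2: 2.

2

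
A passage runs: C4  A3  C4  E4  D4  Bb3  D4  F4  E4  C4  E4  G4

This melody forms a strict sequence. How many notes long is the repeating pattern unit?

4

Try groups of 4 (3 cells in 12 notes):
C4 A3 C4 E4 | D4 Bb3 D4 F4 | E4 C4 E4 G4
That's a consistent up a 2nd shift per cell, and no other grouping gives one.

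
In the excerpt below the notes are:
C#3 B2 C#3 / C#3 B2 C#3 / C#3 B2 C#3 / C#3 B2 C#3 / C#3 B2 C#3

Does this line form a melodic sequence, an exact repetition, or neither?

Each 3-note cell is identical (C#3 B2 C#3), restated at the same pitch.

repetition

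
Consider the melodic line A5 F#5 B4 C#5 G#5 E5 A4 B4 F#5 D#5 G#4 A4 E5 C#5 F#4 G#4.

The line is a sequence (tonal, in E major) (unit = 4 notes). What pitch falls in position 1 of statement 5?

D#5

With 4-note cells, note 1 of each statement runs A5, G#5, F#5, E5.
One more down a 2nd gives D#5.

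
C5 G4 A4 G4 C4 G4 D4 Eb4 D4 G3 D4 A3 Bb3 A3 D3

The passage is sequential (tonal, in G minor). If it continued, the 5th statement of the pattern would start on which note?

Eb3

Unit = 5 notes; the statements start on C5, G4, D4, moving down a 4th each time.
Continuing: A3 → Eb3. Statement 5 starts on Eb3.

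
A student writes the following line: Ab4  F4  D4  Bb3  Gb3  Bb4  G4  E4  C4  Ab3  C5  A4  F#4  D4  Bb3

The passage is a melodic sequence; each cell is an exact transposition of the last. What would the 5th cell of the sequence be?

E5 C#5 A#4 F#4 D4

Taking 5-note groups, the heads are Ab4, Bb4, C5: the pattern moves up a 2nd.
Extending up a 2nd: D5 → E5.
From E5 the exact shape gives E5 C#5 A#4 F#4 D4.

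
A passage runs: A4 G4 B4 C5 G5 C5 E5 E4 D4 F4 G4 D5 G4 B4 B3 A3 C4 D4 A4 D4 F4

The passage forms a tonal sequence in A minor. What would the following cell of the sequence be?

F3 E3 G3 A3 E4 A3 C4

Taking 7-note groups, the heads are A4, E4, B3: the pattern moves down a 4th.
From F3 the diatonic shape gives F3 E3 G3 A3 E4 A3 C4.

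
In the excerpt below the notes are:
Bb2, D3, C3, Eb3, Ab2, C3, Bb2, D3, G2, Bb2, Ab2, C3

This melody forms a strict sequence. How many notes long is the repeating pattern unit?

4

12 notes total. Splitting into 3 groups of 4:
Bb2 D3 C3 Eb3 | Ab2 C3 Bb2 D3 | G2 Bb2 Ab2 C3
Every group is a transposition down a 2nd of the one before; no shorter unit works.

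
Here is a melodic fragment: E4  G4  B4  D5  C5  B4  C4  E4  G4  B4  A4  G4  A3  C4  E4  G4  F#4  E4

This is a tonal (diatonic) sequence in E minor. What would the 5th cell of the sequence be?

Taking 6-note groups, the heads are E4, C4, A3: the pattern moves down a 3rd.
Carrying on: F#3 → D3.
Statement 5 starts on D3 and keeps the same diatonic contour: D3 F#3 A3 C4 B3 A3.

D3 F#3 A3 C4 B3 A3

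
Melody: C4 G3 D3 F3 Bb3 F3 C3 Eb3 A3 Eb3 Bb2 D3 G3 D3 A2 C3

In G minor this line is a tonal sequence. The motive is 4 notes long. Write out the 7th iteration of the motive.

D3 A2 Eb2 G2

Unit = 4 notes; the statements start on C4, Bb3, A3, G3, moving down a 2nd each time.
Continuing the starts: F3 → Eb3 → D3.
From D3 the diatonic shape gives D3 A2 Eb2 G2.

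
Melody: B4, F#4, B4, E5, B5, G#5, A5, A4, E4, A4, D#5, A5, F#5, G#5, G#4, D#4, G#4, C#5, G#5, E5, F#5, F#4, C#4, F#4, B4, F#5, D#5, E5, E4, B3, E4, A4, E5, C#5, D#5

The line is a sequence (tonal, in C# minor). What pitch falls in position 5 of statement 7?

C#5

Grouping in 7s, the 5th note of each cell is B5, A5, G#5, F#5, E5.
Extending down a 2nd: D#5 → C#5.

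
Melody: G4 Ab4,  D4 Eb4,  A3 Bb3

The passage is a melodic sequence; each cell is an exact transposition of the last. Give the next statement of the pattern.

Taking 2-note groups, the heads are G4, D4, A3: the pattern moves down a 4th.
From E3 the exact shape gives E3 F3.

E3 F3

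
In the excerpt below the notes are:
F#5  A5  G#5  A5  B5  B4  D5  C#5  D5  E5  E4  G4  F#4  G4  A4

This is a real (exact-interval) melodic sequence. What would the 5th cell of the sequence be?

D3 F3 E3 F3 G3

With a 5-note motive the entries are F#5, B4, E4, each down a 5th from the previous.
Continuing the starts: A3 → D3.
From D3 the exact shape gives D3 F3 E3 F3 G3.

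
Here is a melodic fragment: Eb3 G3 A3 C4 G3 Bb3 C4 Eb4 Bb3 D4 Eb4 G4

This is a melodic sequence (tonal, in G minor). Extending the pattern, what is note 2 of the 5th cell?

With 4-note cells, note 2 of each statement runs G3, Bb3, D4.
Carrying that up a 3rd forward: F4 → A4.

A4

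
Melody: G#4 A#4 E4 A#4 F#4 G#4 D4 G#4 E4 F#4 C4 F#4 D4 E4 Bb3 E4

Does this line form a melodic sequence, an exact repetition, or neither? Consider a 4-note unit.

sequence

Each 4-note cell is the previous one transposed down a 2nd.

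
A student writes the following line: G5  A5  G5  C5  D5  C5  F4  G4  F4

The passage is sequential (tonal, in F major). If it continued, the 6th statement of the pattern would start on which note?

Taking 3-note groups, the heads are G5, C5, F4: the pattern moves down a 5th.
Extending the heads down a 5th: Bb3 → E3 → A2.

A2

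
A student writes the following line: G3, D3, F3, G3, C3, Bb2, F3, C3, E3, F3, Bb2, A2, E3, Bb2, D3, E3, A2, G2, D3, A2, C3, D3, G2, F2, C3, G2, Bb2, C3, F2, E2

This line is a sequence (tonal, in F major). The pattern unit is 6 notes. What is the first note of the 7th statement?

Taking 6-note groups, the heads are G3, F3, E3, D3, C3: the pattern moves down a 2nd.
Extending the heads down a 2nd: Bb2 → A2.

A2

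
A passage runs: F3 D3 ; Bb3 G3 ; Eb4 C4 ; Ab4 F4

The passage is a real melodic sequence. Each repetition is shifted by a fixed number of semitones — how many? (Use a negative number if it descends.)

5

With a 2-note motive the entries are F3, Bb3, Eb4, Ab4, each up a 4th from the previous.
F3→Bb3 is 58 − 53 = 5 semitones.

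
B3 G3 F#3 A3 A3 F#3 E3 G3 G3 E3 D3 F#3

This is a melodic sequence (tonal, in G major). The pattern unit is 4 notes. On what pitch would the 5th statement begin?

Taking 4-note groups, the heads are B3, A3, G3: the pattern moves down a 2nd.
Continuing: F#3 → E3. Statement 5 starts on E3.

E3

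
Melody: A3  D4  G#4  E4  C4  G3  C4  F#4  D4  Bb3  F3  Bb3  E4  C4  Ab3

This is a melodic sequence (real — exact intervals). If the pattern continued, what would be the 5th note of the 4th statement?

Gb3

The unit is 5 notes. Position-5 pitches of the 3 shown cells: C4, Bb3, Ab3.
From Ab3, down a 2nd gives Gb3.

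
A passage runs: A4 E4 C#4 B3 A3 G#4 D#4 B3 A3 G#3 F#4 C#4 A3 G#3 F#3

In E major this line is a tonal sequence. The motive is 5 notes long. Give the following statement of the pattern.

E4 B3 G#3 F#3 E3

Taking 5-note groups, the heads are A4, G#4, F#4: the pattern moves down a 2nd.
So cell 4 is E4 B3 G#3 F#3 E3.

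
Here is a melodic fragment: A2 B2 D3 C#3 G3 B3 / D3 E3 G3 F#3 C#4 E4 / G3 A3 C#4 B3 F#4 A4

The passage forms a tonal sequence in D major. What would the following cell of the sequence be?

C#4 D4 F#4 E4 B4 D5

With a 6-note motive the entries are A2, D3, G3, each up a 4th from the previous.
From C#4 the diatonic shape gives C#4 D4 F#4 E4 B4 D5.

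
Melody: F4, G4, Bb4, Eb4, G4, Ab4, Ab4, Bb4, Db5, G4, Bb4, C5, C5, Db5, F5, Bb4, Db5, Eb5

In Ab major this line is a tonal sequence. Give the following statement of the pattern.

Unit = 6 notes; the statements start on F4, Ab4, C5, moving up a 3rd each time.
Statement 4 starts on Eb5 and keeps the same diatonic contour: Eb5 F5 Ab5 Db5 F5 G5.

Eb5 F5 Ab5 Db5 F5 G5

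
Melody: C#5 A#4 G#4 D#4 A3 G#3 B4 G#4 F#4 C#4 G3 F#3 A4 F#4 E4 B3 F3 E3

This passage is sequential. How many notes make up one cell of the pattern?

6

There are 18 notes; a 6-note unit gives 3 cells:
C#5 A#4 G#4 D#4 A3 G#3 | B4 G#4 F#4 C#4 G3 F#3 | A4 F#4 E4 B3 F3 E3
That's a consistent down a 2nd shift per cell, and no other grouping gives one.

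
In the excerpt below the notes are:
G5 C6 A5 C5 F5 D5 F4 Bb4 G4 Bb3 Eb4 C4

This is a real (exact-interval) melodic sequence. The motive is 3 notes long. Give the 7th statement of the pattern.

Db2 Gb2 Eb2

Unit = 3 notes; the statements start on G5, C5, F4, Bb3, moving down a 5th each time.
Continuing the starts: Eb3 → Ab2 → Db2.
From Db2 the exact shape gives Db2 Gb2 Eb2.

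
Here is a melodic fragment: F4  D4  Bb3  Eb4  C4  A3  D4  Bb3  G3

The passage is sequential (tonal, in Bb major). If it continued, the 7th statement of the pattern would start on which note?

Unit = 3 notes; the statements start on F4, Eb4, D4, moving down a 2nd each time.
Continuing: C4 → Bb3 → A3 → G3. Statement 7 starts on G3.

G3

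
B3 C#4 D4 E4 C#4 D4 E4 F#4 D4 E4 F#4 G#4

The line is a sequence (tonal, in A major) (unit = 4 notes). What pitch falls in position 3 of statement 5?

With 4-note cells, note 3 of each statement runs D4, E4, F#4.
Extending up a 2nd: G#4 → A4.

A4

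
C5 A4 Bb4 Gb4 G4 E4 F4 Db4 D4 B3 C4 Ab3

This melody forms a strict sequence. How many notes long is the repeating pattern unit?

4

There are 12 notes; a 4-note unit gives 3 cells:
C5 A4 Bb4 Gb4 | G4 E4 F4 Db4 | D4 B3 C4 Ab3
Every group is a transposition down a 4th of the one before; no shorter unit works.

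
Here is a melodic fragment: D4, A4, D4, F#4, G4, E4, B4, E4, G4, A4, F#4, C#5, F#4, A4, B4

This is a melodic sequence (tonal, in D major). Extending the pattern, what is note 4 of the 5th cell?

With 5-note cells, note 4 of each statement runs F#4, G4, A4.
Carrying that up a 2nd forward: B4 → C#5.

C#5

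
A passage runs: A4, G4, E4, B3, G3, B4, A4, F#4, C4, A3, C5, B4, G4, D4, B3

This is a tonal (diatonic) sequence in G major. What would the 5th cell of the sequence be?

The 5-note cells begin on A4, B4, C5 — each up a 2nd from the last.
Carrying on: D5 → E5.
So cell 5 is E5 D5 B4 F#4 D4.

E5 D5 B4 F#4 D4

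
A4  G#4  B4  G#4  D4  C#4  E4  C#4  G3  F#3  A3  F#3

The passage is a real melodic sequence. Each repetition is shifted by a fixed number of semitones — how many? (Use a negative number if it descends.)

-7

The 4-note cells begin on A4, D4, G3 — each down a 5th from the last.
Counting half-steps from A4 to D4: -7.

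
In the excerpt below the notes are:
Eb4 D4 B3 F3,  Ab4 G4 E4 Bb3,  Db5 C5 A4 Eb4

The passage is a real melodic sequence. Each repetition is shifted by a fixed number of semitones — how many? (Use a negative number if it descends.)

5

The 4-note cells begin on Eb4, Ab4, Db5 — each up a 4th from the last.
Eb4→Ab4 is 68 − 63 = 5 semitones.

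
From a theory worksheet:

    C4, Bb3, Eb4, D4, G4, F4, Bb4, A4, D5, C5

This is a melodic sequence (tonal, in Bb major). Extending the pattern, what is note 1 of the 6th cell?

F5

With 2-note cells, note 1 of each statement runs C4, Eb4, G4, Bb4, D5.
Each moves up a 3rd; the next is F5.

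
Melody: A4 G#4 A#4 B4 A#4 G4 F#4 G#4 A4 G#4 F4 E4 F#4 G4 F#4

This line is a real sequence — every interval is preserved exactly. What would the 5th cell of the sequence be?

The 5-note cells begin on A4, G4, F4 — each down a 2nd from the last.
Extending down a 2nd: Eb4 → Db4.
Statement 5 starts on Db4 and keeps the same exact contour: Db4 C4 D4 Eb4 D4.

Db4 C4 D4 Eb4 D4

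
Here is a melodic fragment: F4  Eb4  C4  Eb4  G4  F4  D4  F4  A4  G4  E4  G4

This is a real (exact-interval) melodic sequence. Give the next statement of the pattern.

Unit = 4 notes; the statements start on F4, G4, A4, moving up a 2nd each time.
From B4 the exact shape gives B4 A4 F#4 A4.

B4 A4 F#4 A4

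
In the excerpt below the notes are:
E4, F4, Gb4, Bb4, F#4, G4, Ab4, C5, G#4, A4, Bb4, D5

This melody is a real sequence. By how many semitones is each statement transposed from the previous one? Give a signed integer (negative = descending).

Taking 4-note groups, the heads are E4, F#4, G#4: the pattern moves up a 2nd.
Counting half-steps from E4 to F#4: 2.

2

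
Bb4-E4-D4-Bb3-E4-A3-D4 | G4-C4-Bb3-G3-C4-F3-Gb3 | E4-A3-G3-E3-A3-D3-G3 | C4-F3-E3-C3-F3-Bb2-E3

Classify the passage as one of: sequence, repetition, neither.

Note 7 of cell 2 is Gb3; if this were a sequence it would be Bb3. No unit length gives a consistent transposition pattern.

neither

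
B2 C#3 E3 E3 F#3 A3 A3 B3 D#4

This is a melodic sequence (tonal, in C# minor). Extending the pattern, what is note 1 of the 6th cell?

With 3-note cells, note 1 of each statement runs B2, E3, A3.
Extending up a 4th: D#4 → G#4 → C#5.

C#5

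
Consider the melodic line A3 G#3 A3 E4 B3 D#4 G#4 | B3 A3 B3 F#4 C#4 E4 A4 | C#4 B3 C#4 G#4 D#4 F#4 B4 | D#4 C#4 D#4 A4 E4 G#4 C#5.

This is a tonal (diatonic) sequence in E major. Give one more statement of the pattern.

E4 D#4 E4 B4 F#4 A4 D#5

The 7-note cells begin on A3, B3, C#4, D#4 — each up a 2nd from the last.
From E4 the diatonic shape gives E4 D#4 E4 B4 F#4 A4 D#5.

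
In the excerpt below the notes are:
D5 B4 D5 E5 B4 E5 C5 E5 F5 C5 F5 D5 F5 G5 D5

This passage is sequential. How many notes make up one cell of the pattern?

There are 15 notes; a 5-note unit gives 3 cells:
D5 B4 D5 E5 B4 | E5 C5 E5 F5 C5 | F5 D5 F5 G5 D5
Each cell is the previous one up a 2nd — so the unit is 5 notes.

5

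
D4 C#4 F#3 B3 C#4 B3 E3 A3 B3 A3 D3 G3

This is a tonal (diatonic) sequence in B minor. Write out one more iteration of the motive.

Unit = 4 notes; the statements start on D4, C#4, B3, moving down a 2nd each time.
Statement 4 starts on A3 and keeps the same diatonic contour: A3 G3 C#3 F#3.

A3 G3 C#3 F#3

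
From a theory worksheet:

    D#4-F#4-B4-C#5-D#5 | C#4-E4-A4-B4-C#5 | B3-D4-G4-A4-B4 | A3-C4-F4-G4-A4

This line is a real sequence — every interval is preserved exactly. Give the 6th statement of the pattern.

Unit = 5 notes; the statements start on D#4, C#4, B3, A3, moving down a 2nd each time.
Extending down a 2nd: G3 → F3.
So cell 6 is F3 Ab3 Db4 Eb4 F4.

F3 Ab3 Db4 Eb4 F4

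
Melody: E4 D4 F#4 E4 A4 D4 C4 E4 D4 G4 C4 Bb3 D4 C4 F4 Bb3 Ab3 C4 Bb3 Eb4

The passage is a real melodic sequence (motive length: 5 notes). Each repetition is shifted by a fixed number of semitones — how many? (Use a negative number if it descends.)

-2

Taking 5-note groups, the heads are E4, D4, C4, Bb3: the pattern moves down a 2nd.
E4→D4 is 62 − 64 = -2 semitones.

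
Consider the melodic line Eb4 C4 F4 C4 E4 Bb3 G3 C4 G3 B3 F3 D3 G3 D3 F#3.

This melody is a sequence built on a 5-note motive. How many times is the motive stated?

15 notes in groups of 5 gives 15/5 = 3 statements.
Starts: Eb4, Bb3, F3 — each down a 4th.

3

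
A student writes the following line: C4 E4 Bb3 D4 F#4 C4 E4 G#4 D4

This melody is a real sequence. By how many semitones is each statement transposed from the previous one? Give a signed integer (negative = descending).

Taking 3-note groups, the heads are C4, D4, E4: the pattern moves up a 2nd.
Counting half-steps from C4 to D4: 2.

2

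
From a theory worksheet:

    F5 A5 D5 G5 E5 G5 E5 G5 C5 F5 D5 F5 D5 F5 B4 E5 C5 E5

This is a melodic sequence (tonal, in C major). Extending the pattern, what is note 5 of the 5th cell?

A4

Grouping in 6s, the 5th note of each cell is E5, D5, C5.
Carrying that down a 2nd forward: B4 → A4.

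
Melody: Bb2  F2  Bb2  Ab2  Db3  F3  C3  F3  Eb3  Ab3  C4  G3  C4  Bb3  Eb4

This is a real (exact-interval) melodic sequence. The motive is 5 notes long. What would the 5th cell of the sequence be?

Unit = 5 notes; the statements start on Bb2, F3, C4, moving up a 5th each time.
Extending up a 5th: G4 → D5.
From D5 the exact shape gives D5 A4 D5 C5 F5.

D5 A4 D5 C5 F5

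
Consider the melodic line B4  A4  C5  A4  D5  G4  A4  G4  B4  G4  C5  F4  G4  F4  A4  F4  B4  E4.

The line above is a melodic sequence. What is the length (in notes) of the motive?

There are 18 notes; a 6-note unit gives 3 cells:
B4 A4 C5 A4 D5 G4 | A4 G4 B4 G4 C5 F4 | G4 F4 A4 F4 B4 E4
That's a consistent down a 2nd shift per cell, and no other grouping gives one.

6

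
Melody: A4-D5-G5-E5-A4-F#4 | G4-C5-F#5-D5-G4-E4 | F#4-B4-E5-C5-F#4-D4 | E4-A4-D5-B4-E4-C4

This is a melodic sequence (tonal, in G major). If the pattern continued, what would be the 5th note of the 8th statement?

A3

The unit is 6 notes. Position-5 pitches of the 4 shown cells: A4, G4, F#4, E4.
Carrying that down a 2nd forward: D4 → C4 → B3 → A3.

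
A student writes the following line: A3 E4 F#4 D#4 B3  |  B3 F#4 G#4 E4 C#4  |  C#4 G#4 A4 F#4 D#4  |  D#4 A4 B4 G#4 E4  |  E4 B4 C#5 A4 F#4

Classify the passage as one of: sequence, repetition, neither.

sequence

Each 5-note cell is the previous one transposed up a 2nd.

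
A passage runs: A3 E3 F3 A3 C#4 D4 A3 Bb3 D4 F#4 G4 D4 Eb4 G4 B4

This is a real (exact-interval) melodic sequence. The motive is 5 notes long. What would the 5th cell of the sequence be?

F5 C5 Db5 F5 A5

With a 5-note motive the entries are A3, D4, G4, each up a 4th from the previous.
Extending up a 4th: C5 → F5.
So cell 5 is F5 C5 Db5 F5 A5.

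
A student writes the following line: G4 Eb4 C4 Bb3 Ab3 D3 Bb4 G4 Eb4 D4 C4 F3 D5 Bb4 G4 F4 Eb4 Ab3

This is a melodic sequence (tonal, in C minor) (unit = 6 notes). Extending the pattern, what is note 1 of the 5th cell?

The unit is 6 notes. Position-1 pitches of the 3 shown cells: G4, Bb4, D5.
Each moves up a 3rd. Continuing: F5 → Ab5.

Ab5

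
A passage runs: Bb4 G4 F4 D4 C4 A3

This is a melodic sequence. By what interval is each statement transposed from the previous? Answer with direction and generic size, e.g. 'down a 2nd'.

down a 4th

Unit = 2 notes; the statements start on Bb4, F4, C4, moving down a 4th each time.
Bb4 to F4 is down a 4th.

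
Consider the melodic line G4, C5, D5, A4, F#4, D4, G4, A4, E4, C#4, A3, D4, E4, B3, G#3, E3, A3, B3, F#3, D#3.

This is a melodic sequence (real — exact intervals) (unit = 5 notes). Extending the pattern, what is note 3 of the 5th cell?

The unit is 5 notes. Position-3 pitches of the 4 shown cells: D5, A4, E4, B3.
One more down a 4th gives F#3.

F#3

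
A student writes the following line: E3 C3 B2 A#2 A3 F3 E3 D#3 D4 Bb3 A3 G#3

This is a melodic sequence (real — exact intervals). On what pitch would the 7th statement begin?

With a 4-note motive the entries are E3, A3, D4, each up a 4th from the previous.
Continuing: G4 → C5 → F5 → Bb5. Statement 7 starts on Bb5.

Bb5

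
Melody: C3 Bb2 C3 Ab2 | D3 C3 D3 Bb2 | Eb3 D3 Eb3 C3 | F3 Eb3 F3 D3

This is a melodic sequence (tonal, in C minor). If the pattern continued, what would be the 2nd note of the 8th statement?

The unit is 4 notes. Position-2 pitches of the 4 shown cells: Bb2, C3, D3, Eb3.
Extending up a 2nd: F3 → G3 → Ab3 → Bb3.

Bb3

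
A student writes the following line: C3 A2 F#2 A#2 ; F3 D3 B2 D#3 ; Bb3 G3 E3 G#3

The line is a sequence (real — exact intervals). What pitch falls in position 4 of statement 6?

B4

With 4-note cells, note 4 of each statement runs A#2, D#3, G#3.
Each moves up a 4th. Continuing: C#4 → F#4 → B4.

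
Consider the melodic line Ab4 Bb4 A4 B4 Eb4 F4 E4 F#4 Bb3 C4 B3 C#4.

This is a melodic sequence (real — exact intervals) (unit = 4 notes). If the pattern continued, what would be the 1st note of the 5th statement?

C3

Grouping in 4s, the 1st note of each cell is Ab4, Eb4, Bb3.
Carrying that down a 4th forward: F3 → C3.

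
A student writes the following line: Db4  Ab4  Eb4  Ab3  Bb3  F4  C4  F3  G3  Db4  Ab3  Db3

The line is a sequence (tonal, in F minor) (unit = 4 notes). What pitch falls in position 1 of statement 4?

Grouping in 4s, the 1st note of each cell is Db4, Bb3, G3.
From G3, down a 3rd gives Eb3.

Eb3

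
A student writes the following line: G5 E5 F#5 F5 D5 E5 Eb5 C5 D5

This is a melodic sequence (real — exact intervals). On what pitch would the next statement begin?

Unit = 3 notes; the statements start on G5, F5, Eb5, moving down a 2nd each time.
The next head, down a 2nd from Eb5, is Db5.

Db5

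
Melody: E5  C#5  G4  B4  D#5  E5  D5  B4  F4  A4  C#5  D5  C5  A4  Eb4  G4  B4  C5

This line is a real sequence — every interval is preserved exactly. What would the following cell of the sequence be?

Taking 6-note groups, the heads are E5, D5, C5: the pattern moves down a 2nd.
Statement 4 starts on Bb4 and keeps the same exact contour: Bb4 G4 Db4 F4 A4 Bb4.

Bb4 G4 Db4 F4 A4 Bb4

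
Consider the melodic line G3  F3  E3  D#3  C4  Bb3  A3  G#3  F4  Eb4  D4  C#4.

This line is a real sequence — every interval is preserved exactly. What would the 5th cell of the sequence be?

The 4-note cells begin on G3, C4, F4 — each up a 4th from the last.
Carrying on: Bb4 → Eb5.
So cell 5 is Eb5 Db5 C5 B4.

Eb5 Db5 C5 B4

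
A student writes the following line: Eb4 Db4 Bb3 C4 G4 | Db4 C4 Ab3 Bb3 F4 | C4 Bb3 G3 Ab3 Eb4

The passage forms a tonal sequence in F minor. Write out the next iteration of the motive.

Unit = 5 notes; the statements start on Eb4, Db4, C4, moving down a 2nd each time.
Statement 4 starts on Bb3 and keeps the same diatonic contour: Bb3 Ab3 F3 G3 Db4.

Bb3 Ab3 F3 G3 Db4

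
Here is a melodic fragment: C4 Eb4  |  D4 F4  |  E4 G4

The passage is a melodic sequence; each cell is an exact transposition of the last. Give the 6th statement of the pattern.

With a 2-note motive the entries are C4, D4, E4, each up a 2nd from the previous.
Extending up a 2nd: F#4 → G#4 → A#4.
So cell 6 is A#4 C#5.

A#4 C#5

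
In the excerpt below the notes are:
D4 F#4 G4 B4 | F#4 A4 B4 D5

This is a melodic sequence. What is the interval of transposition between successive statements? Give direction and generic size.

up a 3rd

Taking 4-note groups, the heads are D4, F#4: the pattern moves up a 3rd.
From D4 to F#4: up a 3rd.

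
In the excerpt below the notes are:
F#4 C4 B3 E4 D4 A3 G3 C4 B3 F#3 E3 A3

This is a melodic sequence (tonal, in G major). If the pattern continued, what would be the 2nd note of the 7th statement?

E2

The unit is 4 notes. Position-2 pitches of the 3 shown cells: C4, A3, F#3.
Each moves down a 3rd. Continuing: D3 → B2 → G2 → E2.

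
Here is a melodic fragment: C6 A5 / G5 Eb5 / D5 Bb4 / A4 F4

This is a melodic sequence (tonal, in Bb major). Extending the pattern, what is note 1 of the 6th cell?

Bb3

With 2-note cells, note 1 of each statement runs C6, G5, D5, A4.
Extending down a 4th: Eb4 → Bb3.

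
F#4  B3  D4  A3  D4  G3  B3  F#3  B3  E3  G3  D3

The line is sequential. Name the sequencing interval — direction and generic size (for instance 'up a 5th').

Unit = 4 notes; the statements start on F#4, D4, B3, moving down a 3rd each time.
F#4 to D4 is down a 3rd.

down a 3rd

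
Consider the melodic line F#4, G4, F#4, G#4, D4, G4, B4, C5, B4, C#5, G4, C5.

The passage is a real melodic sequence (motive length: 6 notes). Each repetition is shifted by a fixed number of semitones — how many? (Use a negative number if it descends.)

5

The 6-note cells begin on F#4, B4 — each up a 4th from the last.
F#4→B4 is 71 − 66 = 5 semitones.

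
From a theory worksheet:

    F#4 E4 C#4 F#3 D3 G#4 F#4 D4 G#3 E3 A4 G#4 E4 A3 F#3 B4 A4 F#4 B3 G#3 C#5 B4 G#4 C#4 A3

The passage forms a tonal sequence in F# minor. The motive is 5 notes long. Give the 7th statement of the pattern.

Unit = 5 notes; the statements start on F#4, G#4, A4, B4, C#5, moving up a 2nd each time.
Carrying on: D5 → E5.
Statement 7 starts on E5 and keeps the same diatonic contour: E5 D5 B4 E4 C#4.

E5 D5 B4 E4 C#4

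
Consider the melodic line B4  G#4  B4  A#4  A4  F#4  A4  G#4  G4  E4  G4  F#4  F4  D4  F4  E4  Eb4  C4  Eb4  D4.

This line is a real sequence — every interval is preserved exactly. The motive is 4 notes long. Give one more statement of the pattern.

The 4-note cells begin on B4, A4, G4, F4, Eb4 — each down a 2nd from the last.
From Db4 the exact shape gives Db4 Bb3 Db4 C4.

Db4 Bb3 Db4 C4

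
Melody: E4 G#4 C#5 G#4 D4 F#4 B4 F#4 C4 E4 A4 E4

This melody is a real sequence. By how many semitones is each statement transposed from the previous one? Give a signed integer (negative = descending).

With a 4-note motive the entries are E4, D4, C4, each down a 2nd from the previous.
E4→D4 is 62 − 64 = -2 semitones.

-2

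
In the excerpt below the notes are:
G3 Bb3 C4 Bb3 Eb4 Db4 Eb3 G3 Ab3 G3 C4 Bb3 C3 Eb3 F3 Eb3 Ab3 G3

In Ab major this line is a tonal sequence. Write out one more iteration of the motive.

Unit = 6 notes; the statements start on G3, Eb3, C3, moving down a 3rd each time.
From Ab2 the diatonic shape gives Ab2 C3 Db3 C3 F3 Eb3.

Ab2 C3 Db3 C3 F3 Eb3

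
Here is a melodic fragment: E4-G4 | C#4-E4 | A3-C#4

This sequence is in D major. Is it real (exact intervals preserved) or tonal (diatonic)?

Every note is diatonic to D major.
Cell 1 has +3 semitones from note 1 to 2, but cell 3 has +4 — the interval quality changes while the contour stays the same, which is the hallmark of a tonal sequence.

tonal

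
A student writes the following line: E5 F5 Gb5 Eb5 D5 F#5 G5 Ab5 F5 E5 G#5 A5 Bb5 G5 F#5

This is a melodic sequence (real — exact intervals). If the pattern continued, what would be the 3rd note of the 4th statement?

C6

The unit is 5 notes. Position-3 pitches of the 3 shown cells: Gb5, Ab5, Bb5.
From Bb5, up a 2nd gives C6.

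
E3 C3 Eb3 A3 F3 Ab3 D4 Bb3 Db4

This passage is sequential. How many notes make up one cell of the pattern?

9 notes total. Splitting into 3 groups of 3:
E3 C3 Eb3 | A3 F3 Ab3 | D4 Bb3 Db4
Every group is a transposition up a 4th of the one before; no shorter unit works.

3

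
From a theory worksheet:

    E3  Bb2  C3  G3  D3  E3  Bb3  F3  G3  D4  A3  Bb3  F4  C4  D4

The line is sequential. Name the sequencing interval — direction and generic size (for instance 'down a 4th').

up a 3rd

The 3-note cells begin on E3, G3, Bb3, D4, F4 — each up a 3rd from the last.
From E3 to G3: up a 3rd.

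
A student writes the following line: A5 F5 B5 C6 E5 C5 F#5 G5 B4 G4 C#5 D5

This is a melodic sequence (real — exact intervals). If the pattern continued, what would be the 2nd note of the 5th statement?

A3

Grouping in 4s, the 2nd note of each cell is F5, C5, G4.
Extending down a 4th: D4 → A3.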